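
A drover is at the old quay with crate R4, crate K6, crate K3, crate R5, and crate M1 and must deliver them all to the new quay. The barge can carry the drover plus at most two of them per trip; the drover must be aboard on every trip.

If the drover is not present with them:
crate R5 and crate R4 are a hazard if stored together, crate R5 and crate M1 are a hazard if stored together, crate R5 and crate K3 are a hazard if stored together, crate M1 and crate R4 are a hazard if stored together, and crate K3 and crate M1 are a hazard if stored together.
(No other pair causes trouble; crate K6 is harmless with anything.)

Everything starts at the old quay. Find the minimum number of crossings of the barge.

7

Counting alone: the drover can take at most 2 across per trip to the new quay, so moving all 5 needs at least 3 loaded trips out, with a return between consecutive ones — at least 5 crossings.
The safety rule pushes this higher. Following every safe sequence of crossings, the most of the 5 that can be at the new quay as the barge arrives there on crossing 5 is 4 — never all 5.
So no plan with fewer than 7 crossings exists, and this one achieves 7:
1. Drover goes to the new quay with crate M1 and crate R5.
2. Drover goes back to the old quay with crate R5.
3. Drover goes to the new quay with crate K3 and crate R4.
4. Drover goes back to the old quay with crate M1.
5. Drover goes to the new quay with crate K6 and crate R5.
6. Drover goes back to the old quay with crate R5.
7. Drover goes to the new quay with crate M1 and crate R5.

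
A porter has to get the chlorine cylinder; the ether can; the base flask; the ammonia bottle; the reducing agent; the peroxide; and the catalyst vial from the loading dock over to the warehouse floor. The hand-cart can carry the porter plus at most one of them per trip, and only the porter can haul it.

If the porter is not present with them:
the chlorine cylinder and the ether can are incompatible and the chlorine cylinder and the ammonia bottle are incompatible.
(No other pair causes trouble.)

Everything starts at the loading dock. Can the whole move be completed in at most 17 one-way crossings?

Yes

Yes — this plan uses 15 crossings (≤ 17):
1. Porter goes to the warehouse floor with the chlorine cylinder.
2. Porter goes back to the loading dock alone.
3. Porter goes to the warehouse floor with the ether can.
4. Porter goes back to the loading dock with the chlorine cylinder.
5. Porter goes to the warehouse floor with the ammonia bottle.
6. Porter goes back to the loading dock alone.
7. Porter goes to the warehouse floor with the base flask.
8. Porter goes back to the loading dock alone.
9. Porter goes to the warehouse floor with the reducing agent.
10. Porter goes back to the loading dock alone.
11. Porter goes to the warehouse floor with the peroxide.
12. Porter goes back to the loading dock alone.
13. Porter goes to the warehouse floor with the catalyst vial.
14. Porter goes back to the loading dock alone.
15. Porter goes to the warehouse floor with the chlorine cylinder.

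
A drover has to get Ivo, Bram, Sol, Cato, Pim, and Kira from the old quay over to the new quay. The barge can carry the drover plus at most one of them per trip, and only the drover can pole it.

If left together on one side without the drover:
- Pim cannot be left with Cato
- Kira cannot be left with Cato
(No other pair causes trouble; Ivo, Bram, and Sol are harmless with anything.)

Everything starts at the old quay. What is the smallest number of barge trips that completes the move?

Counting alone: the drover can take at most 1 across per trip to the new quay, so moving all 6 needs at least 6 loaded trips out, with a return between consecutive ones — at least 11 crossings.
The safety rule pushes this higher. Following every safe sequence of crossings, the most of the 6 that can be at the new quay as the barge arrives there on crossing 11 is 5 — never all 6.
So no plan with fewer than 13 crossings exists, and this one achieves 13:
1. Drover goes to the new quay with Cato.  [the old quay: Bram, Ivo, Kira, Pim, Sol | the new quay: Cato]
2. Drover goes back to the old quay alone.  [the old quay: Bram, Ivo, Kira, Pim, Sol | the new quay: Cato]
3. Drover goes to the new quay with Ivo.  [the old quay: Bram, Kira, Pim, Sol | the new quay: Cato, Ivo]
4. Drover goes back to the old quay alone.  [the old quay: Bram, Kira, Pim, Sol | the new quay: Cato, Ivo]
5. Drover goes to the new quay with Bram.  [the old quay: Kira, Pim, Sol | the new quay: Bram, Cato, Ivo]
6. Drover goes back to the old quay alone.  [the old quay: Kira, Pim, Sol | the new quay: Bram, Cato, Ivo]
7. Drover goes to the new quay with Sol.  [the old quay: Kira, Pim | the new quay: Bram, Cato, Ivo, Sol]
8. Drover goes back to the old quay alone.  [the old quay: Kira, Pim | the new quay: Bram, Cato, Ivo, Sol]
9. Drover goes to the new quay with Pim.  [the old quay: Kira | the new quay: Bram, Cato, Ivo, Pim, Sol]
10. Drover goes back to the old quay with Cato.  [the old quay: Cato, Kira | the new quay: Bram, Ivo, Pim, Sol]
11. Drover goes to the new quay with Kira.  [the old quay: Cato | the new quay: Bram, Ivo, Kira, Pim, Sol]
12. Drover goes back to the old quay alone.  [the old quay: Cato | the new quay: Bram, Ivo, Kira, Pim, Sol]
13. Drover goes to the new quay with Cato.  [the old quay: — | the new quay: Bram, Cato, Ivo, Kira, Pim, Sol]

13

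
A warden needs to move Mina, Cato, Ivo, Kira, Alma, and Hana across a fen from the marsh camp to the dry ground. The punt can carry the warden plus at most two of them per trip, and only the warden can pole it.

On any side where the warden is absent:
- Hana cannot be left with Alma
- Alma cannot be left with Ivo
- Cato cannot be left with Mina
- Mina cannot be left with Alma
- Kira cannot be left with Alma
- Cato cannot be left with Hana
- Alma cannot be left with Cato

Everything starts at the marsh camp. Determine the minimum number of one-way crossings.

9

Counting alone: the warden can take at most 2 across per trip to the dry ground, so moving all 6 needs at least 3 loaded trips out, with a return between consecutive ones — at least 5 crossings.
The safety rule pushes this higher. Following every safe sequence of crossings, the most of the 6 that can be at the dry ground as the punt arrives there on crossings 5, 7 is 4, 5 respectively — never all 6.
So no plan with fewer than 9 crossings exists, and this one achieves 9:
1. Warden goes to the dry ground with Alma and Cato.  [the marsh camp: Hana, Ivo, Kira, Mina | the dry ground: Alma, Cato]
2. Warden goes back to the marsh camp with Cato.  [the marsh camp: Cato, Hana, Ivo, Kira, Mina | the dry ground: Alma]
3. Warden goes to the dry ground with Hana and Mina.  [the marsh camp: Cato, Ivo, Kira | the dry ground: Alma, Hana, Mina]
4. Warden goes back to the marsh camp with Alma.  [the marsh camp: Alma, Cato, Ivo, Kira | the dry ground: Hana, Mina]
5. Warden goes to the dry ground with Alma and Ivo.  [the marsh camp: Cato, Kira | the dry ground: Alma, Hana, Ivo, Mina]
6. Warden goes back to the marsh camp with Alma.  [the marsh camp: Alma, Cato, Kira | the dry ground: Hana, Ivo, Mina]
7. Warden goes to the dry ground with Cato and Kira.  [the marsh camp: Alma | the dry ground: Cato, Hana, Ivo, Kira, Mina]
8. Warden goes back to the marsh camp with Cato.  [the marsh camp: Alma, Cato | the dry ground: Hana, Ivo, Kira, Mina]
9. Warden goes to the dry ground with Alma and Cato.  [the marsh camp: — | the dry ground: Alma, Cato, Hana, Ivo, Kira, Mina]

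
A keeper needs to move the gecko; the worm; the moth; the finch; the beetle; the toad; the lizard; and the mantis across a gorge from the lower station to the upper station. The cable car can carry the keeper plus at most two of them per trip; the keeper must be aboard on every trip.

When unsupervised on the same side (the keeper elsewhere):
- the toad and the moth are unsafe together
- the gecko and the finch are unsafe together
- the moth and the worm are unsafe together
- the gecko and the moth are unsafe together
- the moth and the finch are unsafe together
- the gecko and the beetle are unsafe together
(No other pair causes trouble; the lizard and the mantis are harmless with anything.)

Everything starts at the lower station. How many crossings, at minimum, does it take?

13

Counting alone: the keeper can take at most 2 across per trip to the upper station, so moving all 8 needs at least 4 loaded trips out, with a return between consecutive ones — at least 7 crossings.
The safety rule pushes this higher. Following every safe sequence of crossings, the most of the 8 that can be at the upper station as the cable car arrives there on crossings 7, 9, 11 is 5, 6, 7 respectively — never all 8.
So no plan with fewer than 13 crossings exists, and this one achieves 13:
1. Keeper goes to the upper station with the gecko and the moth.  [the lower station: the beetle, the finch, the lizard, the mantis, the toad, the worm | the upper station: the gecko, the moth]
2. Keeper goes back to the lower station with the gecko.  [the lower station: the beetle, the finch, the gecko, the lizard, the mantis, the toad, the worm | the upper station: the moth]
3. Keeper goes to the upper station with the gecko and the worm.  [the lower station: the beetle, the finch, the lizard, the mantis, the toad | the upper station: the gecko, the moth, the worm]
4. Keeper goes back to the lower station with the moth.  [the lower station: the beetle, the finch, the lizard, the mantis, the moth, the toad | the upper station: the gecko, the worm]
5. Keeper goes to the upper station with the moth and the toad.  [the lower station: the beetle, the finch, the lizard, the mantis | the upper station: the gecko, the moth, the toad, the worm]
6. Keeper goes back to the lower station with the moth.  [the lower station: the beetle, the finch, the lizard, the mantis, the moth | the upper station: the gecko, the toad, the worm]
7. Keeper goes to the upper station with the lizard and the moth.  [the lower station: the beetle, the finch, the mantis | the upper station: the gecko, the lizard, the moth, the toad, the worm]
8. Keeper goes back to the lower station with the moth.  [the lower station: the beetle, the finch, the mantis, the moth | the upper station: the gecko, the lizard, the toad, the worm]
9. Keeper goes to the upper station with the mantis and the moth.  [the lower station: the beetle, the finch | the upper station: the gecko, the lizard, the mantis, the moth, the toad, the worm]
10. Keeper goes back to the lower station with the moth.  [the lower station: the beetle, the finch, the moth | the upper station: the gecko, the lizard, the mantis, the toad, the worm]
11. Keeper goes to the upper station with the beetle and the finch.  [the lower station: the moth | the upper station: the beetle, the finch, the gecko, the lizard, the mantis, the toad, the worm]
12. Keeper goes back to the lower station with the gecko.  [the lower station: the gecko, the moth | the upper station: the beetle, the finch, the lizard, the mantis, the toad, the worm]
13. Keeper goes to the upper station with the gecko and the moth.  [the lower station: — | the upper station: the beetle, the finch, the gecko, the lizard, the mantis, the moth, the toad, the worm]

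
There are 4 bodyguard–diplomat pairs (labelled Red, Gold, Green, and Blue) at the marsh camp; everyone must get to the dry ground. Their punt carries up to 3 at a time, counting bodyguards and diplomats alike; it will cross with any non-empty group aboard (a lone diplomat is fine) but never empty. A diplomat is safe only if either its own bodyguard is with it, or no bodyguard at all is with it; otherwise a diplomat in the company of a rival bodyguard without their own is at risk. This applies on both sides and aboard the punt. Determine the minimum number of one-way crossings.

Counting alone: each trip to the dry ground takes at most 3 across and each return brings at least 1 back, so after t trips out (and t−1 returns) at most 3t − (t−1) of the 8 are across; that first reaches 8 at t = 4, so at least 7 crossings are needed.
The safety rule pushes this higher. Following every safe sequence of crossings, the most of the 8 that can be at the dry ground as the punt arrives there on crossing 7 is 7 — never all 8.
So no plan with fewer than 9 crossings exists, and this one achieves 9:
1. bodyguard Red and diplomat Red cross → the dry ground.
2. bodyguard Red crosses ← the marsh camp.
3. bodyguard Gold, bodyguard Red, and diplomat Gold cross → the dry ground.
4. bodyguard Red and diplomat Red cross ← the marsh camp.
5. bodyguard Blue, bodyguard Green, and bodyguard Red cross → the dry ground.
6. diplomat Gold crosses ← the marsh camp.
7. diplomat Gold and diplomat Red cross → the dry ground.
8. diplomat Red crosses ← the marsh camp.
9. diplomat Blue, diplomat Green, and diplomat Red cross → the dry ground.

9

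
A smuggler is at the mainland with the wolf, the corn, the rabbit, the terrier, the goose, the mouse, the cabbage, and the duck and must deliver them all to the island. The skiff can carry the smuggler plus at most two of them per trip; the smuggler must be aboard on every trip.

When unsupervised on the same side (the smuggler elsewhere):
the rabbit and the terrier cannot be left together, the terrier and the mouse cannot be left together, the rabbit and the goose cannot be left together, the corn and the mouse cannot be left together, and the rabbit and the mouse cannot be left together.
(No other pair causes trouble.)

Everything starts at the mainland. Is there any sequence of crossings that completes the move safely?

1. Smuggler goes to the island with the mouse and the rabbit.
2. Smuggler goes back to the mainland with the rabbit.
3. Smuggler goes to the island with the rabbit and the wolf.
4. Smuggler goes back to the mainland with the rabbit.
5. Smuggler goes to the island with the corn and the rabbit.
6. Smuggler goes back to the mainland with the mouse.
7. Smuggler goes to the island with the goose and the terrier.
8. Smuggler goes back to the mainland with the rabbit.
9. Smuggler goes to the island with the cabbage and the rabbit.
10. Smuggler goes back to the mainland with the rabbit.
11. Smuggler goes to the island with the duck and the rabbit.
12. Smuggler goes back to the mainland with the rabbit.
13. Smuggler goes to the island with the mouse and the rabbit.

Yes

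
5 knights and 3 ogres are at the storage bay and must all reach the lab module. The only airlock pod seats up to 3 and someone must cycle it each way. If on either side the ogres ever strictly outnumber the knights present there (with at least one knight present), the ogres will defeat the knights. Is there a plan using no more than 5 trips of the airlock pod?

No

Counting alone: each trip to the lab module takes at most 3 across and each return brings at least 1 back, so after t trips out (and t−1 returns) at most 3t − (t−1) of the 8 are across; that first reaches 8 at t = 4, so at least 7 crossings are needed.
Since 5 < 7, 5 crossings cannot be enough. (The shortest complete plan in fact takes 7:)
1. 2 ogres → the lab module.  (the storage bay: 5K 1O; the lab module: 0K 2O)
2. 1 ogre ← the storage bay.  (the storage bay: 5K 2O; the lab module: 0K 1O)
3. 2 knights and 1 ogre → the lab module.  (the storage bay: 3K 1O; the lab module: 2K 2O)
4. 1 ogre ← the storage bay.  (the storage bay: 3K 2O; the lab module: 2K 1O)
5. 1 knight and 2 ogres → the lab module.  (the storage bay: 2K 0O; the lab module: 3K 3O)
6. 1 ogre ← the storage bay.  (the storage bay: 2K 1O; the lab module: 3K 2O)
7. 2 knights and 1 ogre → the lab module.  (the storage bay: 0K 0O; the lab module: 5K 3O)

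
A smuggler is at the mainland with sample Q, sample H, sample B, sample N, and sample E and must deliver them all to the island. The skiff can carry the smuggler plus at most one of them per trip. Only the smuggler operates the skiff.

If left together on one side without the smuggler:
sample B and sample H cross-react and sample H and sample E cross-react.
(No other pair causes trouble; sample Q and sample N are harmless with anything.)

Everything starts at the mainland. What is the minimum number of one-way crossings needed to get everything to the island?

Counting alone: the smuggler can take at most 1 across per trip to the island, so moving all 5 needs at least 5 loaded trips out, with a return between consecutive ones — at least 9 crossings.
The safety rule pushes this higher. Following every safe sequence of crossings, the most of the 5 that can be at the island as the skiff arrives there on crossing 9 is 4 — never all 5.
So no plan with fewer than 11 crossings exists, and this one achieves 11:
1. Smuggler goes to the island with sample H.  [the mainland: sample B, sample E, sample N, sample Q | the island: sample H]
2. Smuggler goes back to the mainland alone.  [the mainland: sample B, sample E, sample N, sample Q | the island: sample H]
3. Smuggler goes to the island with sample Q.  [the mainland: sample B, sample E, sample N | the island: sample H, sample Q]
4. Smuggler goes back to the mainland alone.  [the mainland: sample B, sample E, sample N | the island: sample H, sample Q]
5. Smuggler goes to the island with sample B.  [the mainland: sample E, sample N | the island: sample B, sample H, sample Q]
6. Smuggler goes back to the mainland with sample H.  [the mainland: sample E, sample H, sample N | the island: sample B, sample Q]
7. Smuggler goes to the island with sample E.  [the mainland: sample H, sample N | the island: sample B, sample E, sample Q]
8. Smuggler goes back to the mainland alone.  [the mainland: sample H, sample N | the island: sample B, sample E, sample Q]
9. Smuggler goes to the island with sample N.  [the mainland: sample H | the island: sample B, sample E, sample N, sample Q]
10. Smuggler goes back to the mainland alone.  [the mainland: sample H | the island: sample B, sample E, sample N, sample Q]
11. Smuggler goes to the island with sample H.  [the mainland: — | the island: sample B, sample E, sample H, sample N, sample Q]

11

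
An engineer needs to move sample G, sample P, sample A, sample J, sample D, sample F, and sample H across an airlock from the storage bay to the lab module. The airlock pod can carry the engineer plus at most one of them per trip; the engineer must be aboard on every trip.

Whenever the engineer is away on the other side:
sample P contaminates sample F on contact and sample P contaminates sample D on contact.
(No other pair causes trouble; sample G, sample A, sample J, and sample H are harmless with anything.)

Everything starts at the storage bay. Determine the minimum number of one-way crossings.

15

Counting alone: the engineer can take at most 1 across per trip to the lab module, so moving all 7 needs at least 7 loaded trips out, with a return between consecutive ones — at least 13 crossings.
The safety rule pushes this higher. Following every safe sequence of crossings, the most of the 7 that can be at the lab module as the airlock pod arrives there on crossing 13 is 6 — never all 7.
So no plan with fewer than 15 crossings exists, and this one achieves 15:
1. Engineer goes to the lab module with sample P.
2. Engineer goes back to the storage bay alone.
3. Engineer goes to the lab module with sample G.
4. Engineer goes back to the storage bay alone.
5. Engineer goes to the lab module with sample A.
6. Engineer goes back to the storage bay alone.
7. Engineer goes to the lab module with sample J.
8. Engineer goes back to the storage bay alone.
9. Engineer goes to the lab module with sample D.
10. Engineer goes back to the storage bay with sample P.
11. Engineer goes to the lab module with sample F.
12. Engineer goes back to the storage bay alone.
13. Engineer goes to the lab module with sample H.
14. Engineer goes back to the storage bay alone.
15. Engineer goes to the lab module with sample P.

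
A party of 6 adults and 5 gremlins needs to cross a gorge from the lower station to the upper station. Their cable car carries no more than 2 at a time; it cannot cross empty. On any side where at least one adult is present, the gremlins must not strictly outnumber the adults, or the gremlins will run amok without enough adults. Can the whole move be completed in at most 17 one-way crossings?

No

Counting alone: each trip to the upper station takes at most 2 across and each return brings at least 1 back, so after t trips out (and t−1 returns) at most 2t − (t−1) of the 11 are across; that first reaches 11 at t = 10, so at least 19 crossings are needed.
Since 17 < 19, 17 crossings cannot be enough. (The shortest complete plan in fact takes 19:)
1. 2 gremlins → the upper station.  (the lower station: 6A 3G; the upper station: 0A 2G)
2. 1 gremlin ← the lower station.  (the lower station: 6A 4G; the upper station: 0A 1G)
3. 2 gremlins → the upper station.  (the lower station: 6A 2G; the upper station: 0A 3G)
4. 1 gremlin ← the lower station.  (the lower station: 6A 3G; the upper station: 0A 2G)
5. 2 adults → the upper station.  (the lower station: 4A 3G; the upper station: 2A 2G)
6. 1 gremlin ← the lower station.  (the lower station: 4A 4G; the upper station: 2A 1G)
7. 1 adult and 1 gremlin → the upper station.  (the lower station: 3A 3G; the upper station: 3A 2G)
8. 1 adult ← the lower station.  (the lower station: 4A 3G; the upper station: 2A 2G)
9. 1 adult and 1 gremlin → the upper station.  (the lower station: 3A 2G; the upper station: 3A 3G)
10. 1 gremlin ← the lower station.  (the lower station: 3A 3G; the upper station: 3A 2G)
11. 1 adult and 1 gremlin → the upper station.  (the lower station: 2A 2G; the upper station: 4A 3G)
12. 1 adult ← the lower station.  (the lower station: 3A 2G; the upper station: 3A 3G)
13. 1 adult and 1 gremlin → the upper station.  (the lower station: 2A 1G; the upper station: 4A 4G)
14. 1 gremlin ← the lower station.  (the lower station: 2A 2G; the upper station: 4A 3G)
15. 1 adult and 1 gremlin → the upper station.  (the lower station: 1A 1G; the upper station: 5A 4G)
16. 1 adult ← the lower station.  (the lower station: 2A 1G; the upper station: 4A 4G)
17. 1 adult and 1 gremlin → the upper station.  (the lower station: 1A 0G; the upper station: 5A 5G)
18. 1 gremlin ← the lower station.  (the lower station: 1A 1G; the upper station: 5A 4G)
19. 1 adult and 1 gremlin → the upper station.  (the lower station: 0A 0G; the upper station: 6A 5G)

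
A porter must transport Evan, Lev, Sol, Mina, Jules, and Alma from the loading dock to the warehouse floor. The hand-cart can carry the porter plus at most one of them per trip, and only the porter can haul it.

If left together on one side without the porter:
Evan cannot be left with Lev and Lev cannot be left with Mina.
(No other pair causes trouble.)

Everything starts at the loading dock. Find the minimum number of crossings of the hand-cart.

Counting alone: the porter can take at most 1 across per trip to the warehouse floor, so moving all 6 needs at least 6 loaded trips out, with a return between consecutive ones — at least 11 crossings.
The safety rule pushes this higher. Following every safe sequence of crossings, the most of the 6 that can be at the warehouse floor as the hand-cart arrives there on crossing 11 is 5 — never all 6.
So no plan with fewer than 13 crossings exists, and this one achieves 13:
1. Porter goes to the warehouse floor with Lev.  [the loading dock: Alma, Evan, Jules, Mina, Sol | the warehouse floor: Lev]
2. Porter goes back to the loading dock alone.  [the loading dock: Alma, Evan, Jules, Mina, Sol | the warehouse floor: Lev]
3. Porter goes to the warehouse floor with Evan.  [the loading dock: Alma, Jules, Mina, Sol | the warehouse floor: Evan, Lev]
4. Porter goes back to the loading dock with Lev.  [the loading dock: Alma, Jules, Lev, Mina, Sol | the warehouse floor: Evan]
5. Porter goes to the warehouse floor with Mina.  [the loading dock: Alma, Jules, Lev, Sol | the warehouse floor: Evan, Mina]
6. Porter goes back to the loading dock alone.  [the loading dock: Alma, Jules, Lev, Sol | the warehouse floor: Evan, Mina]
7. Porter goes to the warehouse floor with Sol.  [the loading dock: Alma, Jules, Lev | the warehouse floor: Evan, Mina, Sol]
8. Porter goes back to the loading dock alone.  [the loading dock: Alma, Jules, Lev | the warehouse floor: Evan, Mina, Sol]
9. Porter goes to the warehouse floor with Jules.  [the loading dock: Alma, Lev | the warehouse floor: Evan, Jules, Mina, Sol]
10. Porter goes back to the loading dock alone.  [the loading dock: Alma, Lev | the warehouse floor: Evan, Jules, Mina, Sol]
11. Porter goes to the warehouse floor with Alma.  [the loading dock: Lev | the warehouse floor: Alma, Evan, Jules, Mina, Sol]
12. Porter goes back to the loading dock alone.  [the loading dock: Lev | the warehouse floor: Alma, Evan, Jules, Mina, Sol]
13. Porter goes to the warehouse floor with Lev.  [the loading dock: — | the warehouse floor: Alma, Evan, Jules, Lev, Mina, Sol]

13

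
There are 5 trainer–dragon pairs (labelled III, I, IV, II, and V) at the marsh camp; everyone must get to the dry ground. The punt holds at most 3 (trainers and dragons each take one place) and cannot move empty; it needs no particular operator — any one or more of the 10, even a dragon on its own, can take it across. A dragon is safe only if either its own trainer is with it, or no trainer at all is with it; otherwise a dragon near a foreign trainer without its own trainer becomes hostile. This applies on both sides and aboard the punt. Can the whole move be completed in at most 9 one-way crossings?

No

Counting alone: each trip to the dry ground takes at most 3 across and each return brings at least 1 back, so after t trips out (and t−1 returns) at most 3t − (t−1) of the 10 are across; that first reaches 10 at t = 5, so at least 9 crossings are needed.
The safety rule pushes this higher. Following every safe sequence of crossings, the most of the 10 that can be at the dry ground as the punt arrives there on crossing 9 is 9 — never all 10.
So the move cannot be finished within 9 crossings. (The shortest complete plan takes 11:)
1. dragon III and trainer III cross → the dry ground.
2. trainer III crosses ← the marsh camp.
3. dragon I, dragon II, and dragon IV cross → the dry ground.
4. dragon III crosses ← the marsh camp.
5. trainer I, trainer II, and trainer IV cross → the dry ground.
6. dragon I and trainer I cross ← the marsh camp.
7. trainer I, trainer III, and trainer V cross → the dry ground.
8. dragon IV crosses ← the marsh camp.
9. dragon I and dragon III cross → the dry ground.
10. dragon III crosses ← the marsh camp.
11. dragon III, dragon IV, and dragon V cross → the dry ground.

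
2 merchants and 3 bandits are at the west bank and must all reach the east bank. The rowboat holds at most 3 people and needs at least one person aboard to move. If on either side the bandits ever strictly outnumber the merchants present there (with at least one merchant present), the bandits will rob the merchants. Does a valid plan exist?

No

The bandits already outnumber the merchants at the west bank before anyone moves, so the starting position itself is disallowed.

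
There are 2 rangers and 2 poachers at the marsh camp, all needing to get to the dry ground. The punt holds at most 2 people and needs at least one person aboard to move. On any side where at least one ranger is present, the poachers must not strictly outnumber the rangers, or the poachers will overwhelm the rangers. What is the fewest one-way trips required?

5

Counting alone: each trip to the dry ground takes at most 2 across and each return brings at least 1 back, so after t trips out (and t−1 returns) at most 2t − (t−1) of the 4 are across; that first reaches 4 at t = 3, so at least 5 crossings are needed.
The plan below uses exactly 5 crossings, so it is optimal:
1. 2 poachers → the dry ground.  (the marsh camp: 2R 0P; the dry ground: 0R 2P)
2. 1 poacher ← the marsh camp.  (the marsh camp: 2R 1P; the dry ground: 0R 1P)
3. 2 rangers → the dry ground.  (the marsh camp: 0R 1P; the dry ground: 2R 1P)
4. 1 poacher ← the marsh camp.  (the marsh camp: 0R 2P; the dry ground: 2R 0P)
5. 2 poachers → the dry ground.  (the marsh camp: 0R 0P; the dry ground: 2R 2P)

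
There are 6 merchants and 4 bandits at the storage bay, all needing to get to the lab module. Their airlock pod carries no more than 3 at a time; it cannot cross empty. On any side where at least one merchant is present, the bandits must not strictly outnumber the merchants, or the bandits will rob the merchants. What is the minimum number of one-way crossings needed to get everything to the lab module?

9

Counting alone: each trip to the lab module takes at most 3 across and each return brings at least 1 back, so after t trips out (and t−1 returns) at most 3t − (t−1) of the 10 are across; that first reaches 10 at t = 5, so at least 9 crossings are needed.
The plan below uses exactly 9 crossings, so it is optimal:
1. 2 bandits → the lab module.  (the storage bay: 6M 2B; the lab module: 0M 2B)
2. 1 bandit ← the storage bay.  (the storage bay: 6M 3B; the lab module: 0M 1B)
3. 3 bandits → the lab module.  (the storage bay: 6M 0B; the lab module: 0M 4B)
4. 1 bandit ← the storage bay.  (the storage bay: 6M 1B; the lab module: 0M 3B)
5. 3 merchants → the lab module.  (the storage bay: 3M 1B; the lab module: 3M 3B)
6. 1 bandit ← the storage bay.  (the storage bay: 3M 2B; the lab module: 3M 2B)
7. 1 merchant and 2 bandits → the lab module.  (the storage bay: 2M 0B; the lab module: 4M 4B)
8. 1 bandit ← the storage bay.  (the storage bay: 2M 1B; the lab module: 4M 3B)
9. 2 merchants and 1 bandit → the lab module.  (the storage bay: 0M 0B; the lab module: 6M 4B)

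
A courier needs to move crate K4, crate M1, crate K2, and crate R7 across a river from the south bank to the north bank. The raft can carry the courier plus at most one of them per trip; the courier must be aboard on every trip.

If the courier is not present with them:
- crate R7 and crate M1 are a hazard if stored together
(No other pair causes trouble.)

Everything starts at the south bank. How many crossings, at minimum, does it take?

7

Counting alone: the courier can take at most 1 across per trip to the north bank, so moving all 4 needs at least 4 loaded trips out, with a return between consecutive ones — at least 7 crossings.
The plan below uses exactly 7 crossings, so it is optimal:
1. Courier goes to the north bank with crate M1.
2. Courier goes back to the south bank alone.
3. Courier goes to the north bank with crate K4.
4. Courier goes back to the south bank alone.
5. Courier goes to the north bank with crate K2.
6. Courier goes back to the south bank alone.
7. Courier goes to the north bank with crate R7.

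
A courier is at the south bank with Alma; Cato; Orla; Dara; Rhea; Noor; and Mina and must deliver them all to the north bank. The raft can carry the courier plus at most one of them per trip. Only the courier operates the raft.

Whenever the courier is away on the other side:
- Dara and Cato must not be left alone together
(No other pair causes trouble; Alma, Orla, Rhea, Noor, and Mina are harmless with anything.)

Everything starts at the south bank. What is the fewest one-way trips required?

Counting alone: the courier can take at most 1 across per trip to the north bank, so moving all 7 needs at least 7 loaded trips out, with a return between consecutive ones — at least 13 crossings.
The plan below uses exactly 13 crossings, so it is optimal:
1. Courier goes to the north bank with Cato.
2. Courier goes back to the south bank alone.
3. Courier goes to the north bank with Alma.
4. Courier goes back to the south bank alone.
5. Courier goes to the north bank with Orla.
6. Courier goes back to the south bank alone.
7. Courier goes to the north bank with Rhea.
8. Courier goes back to the south bank alone.
9. Courier goes to the north bank with Noor.
10. Courier goes back to the south bank alone.
11. Courier goes to the north bank with Mina.
12. Courier goes back to the south bank alone.
13. Courier goes to the north bank with Dara.

13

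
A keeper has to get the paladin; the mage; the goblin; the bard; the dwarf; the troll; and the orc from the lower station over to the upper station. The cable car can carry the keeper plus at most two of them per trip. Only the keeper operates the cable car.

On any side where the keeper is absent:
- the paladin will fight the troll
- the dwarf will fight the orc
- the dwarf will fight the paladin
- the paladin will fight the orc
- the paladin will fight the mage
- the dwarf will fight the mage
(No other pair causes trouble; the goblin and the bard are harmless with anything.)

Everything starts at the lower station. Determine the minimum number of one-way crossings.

Counting alone: the keeper can take at most 2 across per trip to the upper station, so moving all 7 needs at least 4 loaded trips out, with a return between consecutive ones — at least 7 crossings.
The safety rule pushes this higher. Following every safe sequence of crossings, the most of the 7 that can be at the upper station as the cable car arrives there on crossings 7, 9 is 5, 6 respectively — never all 7.
So no plan with fewer than 11 crossings exists, and this one achieves 11:
1. Keeper goes to the upper station with the dwarf and the paladin.
2. Keeper goes back to the lower station with the paladin.
3. Keeper goes to the upper station with the goblin and the paladin.
4. Keeper goes back to the lower station with the paladin.
5. Keeper goes to the upper station with the bard and the paladin.
6. Keeper goes back to the lower station with the paladin.
7. Keeper goes to the upper station with the paladin and the troll.
8. Keeper goes back to the lower station with the paladin.
9. Keeper goes to the upper station with the mage and the orc.
10. Keeper goes back to the lower station with the dwarf.
11. Keeper goes to the upper station with the dwarf and the paladin.

11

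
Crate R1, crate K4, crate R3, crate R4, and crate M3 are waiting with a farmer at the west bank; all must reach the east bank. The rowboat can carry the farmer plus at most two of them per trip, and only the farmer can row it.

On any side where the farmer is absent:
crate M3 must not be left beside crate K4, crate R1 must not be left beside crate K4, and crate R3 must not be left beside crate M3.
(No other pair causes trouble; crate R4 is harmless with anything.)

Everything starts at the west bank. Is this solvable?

Yes

1. Farmer goes to the east bank with crate M3 and crate R1.
2. Farmer goes back to the west bank alone.
3. Farmer goes to the east bank with crate R4.
4. Farmer goes back to the west bank alone.
5. Farmer goes to the east bank with crate K4 and crate R3.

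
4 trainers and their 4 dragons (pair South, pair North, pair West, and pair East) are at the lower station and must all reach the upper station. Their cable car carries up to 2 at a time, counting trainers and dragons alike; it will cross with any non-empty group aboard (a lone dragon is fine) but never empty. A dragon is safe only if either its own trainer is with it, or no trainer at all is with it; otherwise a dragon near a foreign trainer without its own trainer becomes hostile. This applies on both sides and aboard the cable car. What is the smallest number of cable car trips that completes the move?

impossible

Following every safe sequence of crossings from the start, the most of the 8 that can be at the upper station as the cable car arrives there on crossings 1, 3, 5 is 2, 3, 4 respectively; the best ever achieved is 4 of 8.
From crossing 7 on, no configuration arises that was not already reachable earlier: only 44 distinct safe configurations (who is on which side, and where the cable car is) can ever be reached, none of them has everyone across, and every continuation just revisits them. So no valid plan exists.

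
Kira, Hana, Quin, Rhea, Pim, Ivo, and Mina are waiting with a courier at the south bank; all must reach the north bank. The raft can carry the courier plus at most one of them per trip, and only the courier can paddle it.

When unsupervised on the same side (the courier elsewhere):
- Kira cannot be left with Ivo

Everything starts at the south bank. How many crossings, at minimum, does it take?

Counting alone: the courier can take at most 1 across per trip to the north bank, so moving all 7 needs at least 7 loaded trips out, with a return between consecutive ones — at least 13 crossings.
The plan below uses exactly 13 crossings, so it is optimal:
1. Courier goes to the north bank with Kira.  [the south bank: Hana, Ivo, Mina, Pim, Quin, Rhea | the north bank: Kira]
2. Courier goes back to the south bank alone.  [the south bank: Hana, Ivo, Mina, Pim, Quin, Rhea | the north bank: Kira]
3. Courier goes to the north bank with Hana.  [the south bank: Ivo, Mina, Pim, Quin, Rhea | the north bank: Hana, Kira]
4. Courier goes back to the south bank alone.  [the south bank: Ivo, Mina, Pim, Quin, Rhea | the north bank: Hana, Kira]
5. Courier goes to the north bank with Quin.  [the south bank: Ivo, Mina, Pim, Rhea | the north bank: Hana, Kira, Quin]
6. Courier goes back to the south bank alone.  [the south bank: Ivo, Mina, Pim, Rhea | the north bank: Hana, Kira, Quin]
7. Courier goes to the north bank with Rhea.  [the south bank: Ivo, Mina, Pim | the north bank: Hana, Kira, Quin, Rhea]
8. Courier goes back to the south bank alone.  [the south bank: Ivo, Mina, Pim | the north bank: Hana, Kira, Quin, Rhea]
9. Courier goes to the north bank with Pim.  [the south bank: Ivo, Mina | the north bank: Hana, Kira, Pim, Quin, Rhea]
10. Courier goes back to the south bank alone.  [the south bank: Ivo, Mina | the north bank: Hana, Kira, Pim, Quin, Rhea]
11. Courier goes to the north bank with Mina.  [the south bank: Ivo | the north bank: Hana, Kira, Mina, Pim, Quin, Rhea]
12. Courier goes back to the south bank alone.  [the south bank: Ivo | the north bank: Hana, Kira, Mina, Pim, Quin, Rhea]
13. Courier goes to the north bank with Ivo.  [the south bank: — | the north bank: Hana, Ivo, Kira, Mina, Pim, Quin, Rhea]

13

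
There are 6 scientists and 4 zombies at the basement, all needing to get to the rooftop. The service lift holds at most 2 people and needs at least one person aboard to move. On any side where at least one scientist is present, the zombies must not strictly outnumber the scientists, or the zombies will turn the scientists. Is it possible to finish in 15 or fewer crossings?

Counting alone: each trip to the rooftop takes at most 2 across and each return brings at least 1 back, so after t trips out (and t−1 returns) at most 2t − (t−1) of the 10 are across; that first reaches 10 at t = 9, so at least 17 crossings are needed.
Since 15 < 17, 15 crossings cannot be enough. (The shortest complete plan in fact takes 17:)
1. 2 zombies → the rooftop.  (the basement: 6S 2Z; the rooftop: 0S 2Z)
2. 1 zombie ← the basement.  (the basement: 6S 3Z; the rooftop: 0S 1Z)
3. 2 zombies → the rooftop.  (the basement: 6S 1Z; the rooftop: 0S 3Z)
4. 1 zombie ← the basement.  (the basement: 6S 2Z; the rooftop: 0S 2Z)
5. 2 scientists → the rooftop.  (the basement: 4S 2Z; the rooftop: 2S 2Z)
6. 1 zombie ← the basement.  (the basement: 4S 3Z; the rooftop: 2S 1Z)
7. 1 scientist and 1 zombie → the rooftop.  (the basement: 3S 2Z; the rooftop: 3S 2Z)
8. 1 zombie ← the basement.  (the basement: 3S 3Z; the rooftop: 3S 1Z)
9. 2 zombies → the rooftop.  (the basement: 3S 1Z; the rooftop: 3S 3Z)
10. 1 zombie ← the basement.  (the basement: 3S 2Z; the rooftop: 3S 2Z)
11. 1 scientist and 1 zombie → the rooftop.  (the basement: 2S 1Z; the rooftop: 4S 3Z)
12. 1 zombie ← the basement.  (the basement: 2S 2Z; the rooftop: 4S 2Z)
13. 2 zombies → the rooftop.  (the basement: 2S 0Z; the rooftop: 4S 4Z)
14. 1 zombie ← the basement.  (the basement: 2S 1Z; the rooftop: 4S 3Z)
15. 1 scientist and 1 zombie → the rooftop.  (the basement: 1S 0Z; the rooftop: 5S 4Z)
16. 1 zombie ← the basement.  (the basement: 1S 1Z; the rooftop: 5S 3Z)
17. 1 scientist and 1 zombie → the rooftop.  (the basement: 0S 0Z; the rooftop: 6S 4Z)

No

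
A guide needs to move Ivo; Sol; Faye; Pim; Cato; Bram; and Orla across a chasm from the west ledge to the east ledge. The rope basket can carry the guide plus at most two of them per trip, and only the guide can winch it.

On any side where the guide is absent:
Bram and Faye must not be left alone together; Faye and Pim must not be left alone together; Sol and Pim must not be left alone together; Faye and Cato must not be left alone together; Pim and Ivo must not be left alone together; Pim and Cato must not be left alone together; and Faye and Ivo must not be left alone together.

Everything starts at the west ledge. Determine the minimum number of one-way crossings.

Counting alone: the guide can take at most 2 across per trip to the east ledge, so moving all 7 needs at least 4 loaded trips out, with a return between consecutive ones — at least 7 crossings.
The safety rule pushes this higher. Following every safe sequence of crossings, the most of the 7 that can be at the east ledge as the rope basket arrives there on crossings 7, 9 is 5, 6 respectively — never all 7.
So no plan with fewer than 11 crossings exists, and this one achieves 11:
1. Guide goes to the east ledge with Faye and Pim.  [the west ledge: Bram, Cato, Ivo, Orla, Sol | the east ledge: Faye, Pim]
2. Guide goes back to the west ledge with Faye.  [the west ledge: Bram, Cato, Faye, Ivo, Orla, Sol | the east ledge: Pim]
3. Guide goes to the east ledge with Faye and Sol.  [the west ledge: Bram, Cato, Ivo, Orla | the east ledge: Faye, Pim, Sol]
4. Guide goes back to the west ledge with Pim.  [the west ledge: Bram, Cato, Ivo, Orla, Pim | the east ledge: Faye, Sol]
5. Guide goes to the east ledge with Cato and Ivo.  [the west ledge: Bram, Orla, Pim | the east ledge: Cato, Faye, Ivo, Sol]
6. Guide goes back to the west ledge with Faye.  [the west ledge: Bram, Faye, Orla, Pim | the east ledge: Cato, Ivo, Sol]
7. Guide goes to the east ledge with Bram and Faye.  [the west ledge: Orla, Pim | the east ledge: Bram, Cato, Faye, Ivo, Sol]
8. Guide goes back to the west ledge with Faye.  [the west ledge: Faye, Orla, Pim | the east ledge: Bram, Cato, Ivo, Sol]
9. Guide goes to the east ledge with Faye and Orla.  [the west ledge: Pim | the east ledge: Bram, Cato, Faye, Ivo, Orla, Sol]
10. Guide goes back to the west ledge with Faye.  [the west ledge: Faye, Pim | the east ledge: Bram, Cato, Ivo, Orla, Sol]
11. Guide goes to the east ledge with Faye and Pim.  [the west ledge: — | the east ledge: Bram, Cato, Faye, Ivo, Orla, Pim, Sol]

11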